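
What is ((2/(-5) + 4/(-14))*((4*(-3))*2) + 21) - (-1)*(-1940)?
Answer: -66589/35 ≈ -1902.5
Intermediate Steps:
((2/(-5) + 4/(-14))*((4*(-3))*2) + 21) - (-1)*(-1940) = ((2*(-1/5) + 4*(-1/14))*(-12*2) + 21) - 1*1940 = ((-2/5 - 2/7)*(-24) + 21) - 1940 = (-24/35*(-24) + 21) - 1940 = (576/35 + 21) - 1940 = 1311/35 - 1940 = -66589/35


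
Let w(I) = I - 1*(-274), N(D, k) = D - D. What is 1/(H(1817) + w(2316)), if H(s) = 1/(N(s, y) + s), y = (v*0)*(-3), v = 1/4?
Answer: 1817/4706031 ≈ 0.00038610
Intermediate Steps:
v = 1/4 ≈ 0.25000
y = 0 (y = ((1/4)*0)*(-3) = 0*(-3) = 0)
N(D, k) = 0
H(s) = 1/s (H(s) = 1/(0 + s) = 1/s)
w(I) = 274 + I (w(I) = I + 274 = 274 + I)
1/(H(1817) + w(2316)) = 1/(1/1817 + (274 + 2316)) = 1/(1/1817 + 2590) = 1/(4706031/1817) = 1817/4706031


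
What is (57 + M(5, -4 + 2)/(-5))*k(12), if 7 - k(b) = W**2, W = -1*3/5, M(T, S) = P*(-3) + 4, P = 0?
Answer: 46646/125 ≈ 373.17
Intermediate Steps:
M(T, S) = 4 (M(T, S) = 0*(-3) + 4 = 0 + 4 = 4)
W = -3/5 (W = -3*1/5 = -3/5 ≈ -0.60000)
k(b) = 166/25 (k(b) = 7 - (-3/5)**2 = 7 - 1*9/25 = 7 - 9/25 = 166/25)
(57 + M(5, -4 + 2)/(-5))*k(12) = (57 + 4/(-5))*(166/25) = (57 + 4*(-1/5))*(166/25) = (57 - 4/5)*(166/25) = (281/5)*(166/25) = 46646/125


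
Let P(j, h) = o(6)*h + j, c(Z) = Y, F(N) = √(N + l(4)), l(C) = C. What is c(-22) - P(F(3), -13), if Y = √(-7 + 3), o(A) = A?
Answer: 78 - √7 + 2*I ≈ 75.354 + 2.0*I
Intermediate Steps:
Y = 2*I (Y = √(-4) = 2*I ≈ 2.0*I)
F(N) = √(4 + N) (F(N) = √(N + 4) = √(4 + N))
c(Z) = 2*I
P(j, h) = j + 6*h (P(j, h) = 6*h + j = j + 6*h)
c(-22) - P(F(3), -13) = 2*I - (√(4 + 3) + 6*(-13)) = 2*I - (√7 - 78) = 2*I - (-78 + √7) = 2*I + (78 - √7) = 78 - √7 + 2*I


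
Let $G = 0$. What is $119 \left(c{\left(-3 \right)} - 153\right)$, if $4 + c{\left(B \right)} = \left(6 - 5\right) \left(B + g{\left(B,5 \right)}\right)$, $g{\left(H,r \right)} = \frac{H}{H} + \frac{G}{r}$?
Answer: $-18921$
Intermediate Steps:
$g{\left(H,r \right)} = 1$ ($g{\left(H,r \right)} = \frac{H}{H} + \frac{0}{r} = 1 + 0 = 1$)
$c{\left(B \right)} = -3 + B$ ($c{\left(B \right)} = -4 + \left(6 - 5\right) \left(B + 1\right) = -4 + 1 \left(1 + B\right) = -4 + \left(1 + B\right) = -3 + B$)
$119 \left(c{\left(-3 \right)} - 153\right) = 119 \left(\left(-3 - 3\right) - 153\right) = 119 \left(-6 - 153\right) = 119 \left(-159\right) = -18921$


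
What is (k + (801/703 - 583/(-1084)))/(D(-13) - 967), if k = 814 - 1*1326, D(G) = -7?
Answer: 388892491/742238648 ≈ 0.52394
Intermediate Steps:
k = -512 (k = 814 - 1326 = -512)
(k + (801/703 - 583/(-1084)))/(D(-13) - 967) = (-512 + (801/703 - 583/(-1084)))/(-7 - 967) = (-512 + (801*(1/703) - 583*(-1/1084)))/(-974) = (-512 + (801/703 + 583/1084))*(-1/974) = (-512 + 1278133/762052)*(-1/974) = -388892491/762052*(-1/974) = 388892491/742238648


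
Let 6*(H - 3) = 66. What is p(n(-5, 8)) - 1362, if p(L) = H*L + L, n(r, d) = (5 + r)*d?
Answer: -1362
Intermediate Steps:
H = 14 (H = 3 + (1/6)*66 = 3 + 11 = 14)
n(r, d) = d*(5 + r)
p(L) = 15*L (p(L) = 14*L + L = 15*L)
p(n(-5, 8)) - 1362 = 15*(8*(5 - 5)) - 1362 = 15*(8*0) - 1362 = 15*0 - 1362 = 0 - 1362 = -1362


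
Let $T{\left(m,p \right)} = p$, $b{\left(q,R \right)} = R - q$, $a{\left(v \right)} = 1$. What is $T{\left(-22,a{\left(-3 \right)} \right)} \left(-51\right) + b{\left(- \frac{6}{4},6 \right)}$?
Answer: $- \frac{87}{2} \approx -43.5$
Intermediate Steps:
$T{\left(-22,a{\left(-3 \right)} \right)} \left(-51\right) + b{\left(- \frac{6}{4},6 \right)} = 1 \left(-51\right) + \left(6 - - \frac{6}{4}\right) = -51 + \left(6 - \left(-6\right) \frac{1}{4}\right) = -51 + \left(6 - - \frac{3}{2}\right) = -51 + \left(6 + \frac{3}{2}\right) = -51 + \frac{15}{2} = - \frac{87}{2}$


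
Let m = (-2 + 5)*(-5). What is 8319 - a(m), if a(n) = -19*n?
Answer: 8034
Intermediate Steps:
m = -15 (m = 3*(-5) = -15)
8319 - a(m) = 8319 - (-19)*(-15) = 8319 - 1*285 = 8319 - 285 = 8034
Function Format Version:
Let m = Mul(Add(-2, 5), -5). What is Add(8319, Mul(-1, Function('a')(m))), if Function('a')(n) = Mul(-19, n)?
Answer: 8034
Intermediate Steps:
m = -15 (m = Mul(3, -5) = -15)
Add(8319, Mul(-1, Function('a')(m))) = Add(8319, Mul(-1, Mul(-19, -15))) = Add(8319, Mul(-1, 285)) = Add(8319, -285) = 8034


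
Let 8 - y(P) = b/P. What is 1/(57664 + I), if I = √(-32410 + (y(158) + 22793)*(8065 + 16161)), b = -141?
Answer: 4555456/219048882187 - √3447317675163/219048882187 ≈ 1.2320e-5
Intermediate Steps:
y(P) = 8 + 141/P (y(P) = 8 - (-141)/P = 8 + 141/P)
I = √3447317675163/79 (I = √(-32410 + ((8 + 141/158) + 22793)*(8065 + 16161)) = √(-32410 + ((8 + 141*(1/158)) + 22793)*24226) = √(-32410 + ((8 + 141/158) + 22793)*24226) = √(-32410 + (1405/158 + 22793)*24226) = √(-32410 + (3602699/158)*24226) = √(-32410 + 43639492987/79) = √(43636932597/79) = √3447317675163/79 ≈ 23502.)
1/(57664 + I) = 1/(57664 + √3447317675163/79)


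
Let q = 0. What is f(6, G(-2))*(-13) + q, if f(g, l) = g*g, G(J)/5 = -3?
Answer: -468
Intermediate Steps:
G(J) = -15 (G(J) = 5*(-3) = -15)
f(g, l) = g**2
f(6, G(-2))*(-13) + q = 6**2*(-13) + 0 = 36*(-13) + 0 = -468 + 0 = -468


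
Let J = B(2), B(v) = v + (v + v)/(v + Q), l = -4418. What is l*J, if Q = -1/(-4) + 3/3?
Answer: -185556/13 ≈ -14274.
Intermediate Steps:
Q = 5/4 (Q = -1*(-¼) + 3*(⅓) = ¼ + 1 = 5/4 ≈ 1.2500)
B(v) = v + 2*v/(5/4 + v) (B(v) = v + (v + v)/(v + 5/4) = v + (2*v)/(5/4 + v) = v + 2*v/(5/4 + v))
J = 42/13 (J = 2*(13 + 4*2)/(5 + 4*2) = 2*(13 + 8)/(5 + 8) = 2*21/13 = 2*(1/13)*21 = 42/13 ≈ 3.2308)
l*J = -4418*42/13 = -185556/13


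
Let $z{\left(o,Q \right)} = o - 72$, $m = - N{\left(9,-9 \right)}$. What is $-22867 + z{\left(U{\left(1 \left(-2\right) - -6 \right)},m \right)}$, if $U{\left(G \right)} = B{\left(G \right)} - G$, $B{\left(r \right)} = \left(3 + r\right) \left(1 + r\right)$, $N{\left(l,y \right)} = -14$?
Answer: $-22908$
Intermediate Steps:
$B{\left(r \right)} = \left(1 + r\right) \left(3 + r\right)$
$U{\left(G \right)} = 3 + G^{2} + 3 G$ ($U{\left(G \right)} = \left(3 + G^{2} + 4 G\right) - G = 3 + G^{2} + 3 G$)
$m = 14$ ($m = \left(-1\right) \left(-14\right) = 14$)
$z{\left(o,Q \right)} = -72 + o$ ($z{\left(o,Q \right)} = o - 72 = -72 + o$)
$-22867 + z{\left(U{\left(1 \left(-2\right) - -6 \right)},m \right)} = -22867 - \left(69 - \left(1 \left(-2\right) - -6\right)^{2} - 3 \left(1 \left(-2\right) - -6\right)\right) = -22867 - \left(69 - \left(-2 + 6\right)^{2} - 3 \left(-2 + 6\right)\right) = -22867 + \left(-72 + \left(3 + 4^{2} + 3 \cdot 4\right)\right) = -22867 + \left(-72 + \left(3 + 16 + 12\right)\right) = -22867 + \left(-72 + 31\right) = -22867 - 41 = -22908$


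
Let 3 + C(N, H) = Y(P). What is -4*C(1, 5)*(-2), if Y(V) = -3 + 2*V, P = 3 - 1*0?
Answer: 0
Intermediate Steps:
P = 3 (P = 3 + 0 = 3)
C(N, H) = 0 (C(N, H) = -3 + (-3 + 2*3) = -3 + (-3 + 6) = -3 + 3 = 0)
-4*C(1, 5)*(-2) = -4*0*(-2) = 0*(-2) = 0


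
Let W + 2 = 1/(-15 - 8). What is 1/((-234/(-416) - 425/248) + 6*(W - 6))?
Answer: -11408/563693 ≈ -0.020238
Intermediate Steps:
W = -47/23 (W = -2 + 1/(-15 - 8) = -2 + 1/(-23) = -2 - 1/23 = -47/23 ≈ -2.0435)
1/((-234/(-416) - 425/248) + 6*(W - 6)) = 1/((-234/(-416) - 425/248) + 6*(-47/23 - 6)) = 1/((-234*(-1/416) - 425*1/248) + 6*(-185/23)) = 1/((9/16 - 425/248) - 1110/23) = 1/(-571/496 - 1110/23) = 1/(-563693/11408) = -11408/563693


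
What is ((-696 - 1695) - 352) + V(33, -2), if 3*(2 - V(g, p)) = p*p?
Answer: -8227/3 ≈ -2742.3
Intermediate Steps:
V(g, p) = 2 - p²/3 (V(g, p) = 2 - p*p/3 = 2 - p²/3)
((-696 - 1695) - 352) + V(33, -2) = ((-696 - 1695) - 352) + (2 - ⅓*(-2)²) = (-2391 - 352) + (2 - ⅓*4) = -2743 + (2 - 4/3) = -2743 + ⅔ = -8227/3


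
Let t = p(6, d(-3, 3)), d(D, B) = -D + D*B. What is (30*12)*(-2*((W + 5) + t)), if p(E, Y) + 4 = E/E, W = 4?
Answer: -4320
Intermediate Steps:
d(D, B) = -D + B*D
p(E, Y) = -3 (p(E, Y) = -4 + E/E = -4 + 1 = -3)
t = -3
(30*12)*(-2*((W + 5) + t)) = (30*12)*(-2*((4 + 5) - 3)) = 360*(-2*(9 - 3)) = 360*(-2*6) = 360*(-12) = -4320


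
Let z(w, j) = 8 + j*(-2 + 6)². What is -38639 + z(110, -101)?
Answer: -40247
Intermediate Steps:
z(w, j) = 8 + 16*j (z(w, j) = 8 + j*4² = 8 + j*16 = 8 + 16*j)
-38639 + z(110, -101) = -38639 + (8 + 16*(-101)) = -38639 + (8 - 1616) = -38639 - 1608 = -40247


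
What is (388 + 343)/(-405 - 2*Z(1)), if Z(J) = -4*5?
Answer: -731/365 ≈ -2.0027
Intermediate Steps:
Z(J) = -20
(388 + 343)/(-405 - 2*Z(1)) = (388 + 343)/(-405 - 2*(-20)) = 731/(-405 + 40) = 731/(-365) = 731*(-1/365) = -731/365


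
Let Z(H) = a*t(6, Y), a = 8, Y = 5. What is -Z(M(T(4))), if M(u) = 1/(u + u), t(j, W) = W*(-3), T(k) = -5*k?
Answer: 120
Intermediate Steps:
t(j, W) = -3*W
M(u) = 1/(2*u)
Z(H) = -120 (Z(H) = 8*(-3*5) = 8*(-15) = -120)
-Z(M(T(4))) = -1*(-120) = 120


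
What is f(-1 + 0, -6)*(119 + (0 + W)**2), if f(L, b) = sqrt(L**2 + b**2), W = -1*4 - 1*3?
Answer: 168*sqrt(37) ≈ 1021.9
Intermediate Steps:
W = -7 (W = -4 - 3 = -7)
f(-1 + 0, -6)*(119 + (0 + W)**2) = sqrt((-1 + 0)**2 + (-6)**2)*(119 + (0 - 7)**2) = sqrt((-1)**2 + 36)*(119 + (-7)**2) = sqrt(1 + 36)*(119 + 49) = sqrt(37)*168 = 168*sqrt(37)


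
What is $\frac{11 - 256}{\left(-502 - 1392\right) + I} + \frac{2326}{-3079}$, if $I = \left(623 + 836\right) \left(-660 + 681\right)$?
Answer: $- \frac{13523045}{17701171} \approx -0.76396$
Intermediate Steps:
$I = 30639$ ($I = 1459 \cdot 21 = 30639$)
$\frac{11 - 256}{\left(-502 - 1392\right) + I} + \frac{2326}{-3079} = \frac{11 - 256}{\left(-502 - 1392\right) + 30639} + \frac{2326}{-3079} = \frac{11 - 256}{-1894 + 30639} + 2326 \left(- \frac{1}{3079}\right) = - \frac{245}{28745} - \frac{2326}{3079} = \left(-245\right) \frac{1}{28745} - \frac{2326}{3079} = - \frac{49}{5749} - \frac{2326}{3079} = - \frac{13523045}{17701171}$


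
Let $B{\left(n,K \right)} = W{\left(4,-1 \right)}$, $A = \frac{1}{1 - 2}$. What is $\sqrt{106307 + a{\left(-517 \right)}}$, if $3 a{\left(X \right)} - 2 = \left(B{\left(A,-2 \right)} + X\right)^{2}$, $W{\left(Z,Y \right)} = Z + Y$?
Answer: $3 \sqrt{21597} \approx 440.88$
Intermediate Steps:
$A = -1$ ($A = \frac{1}{-1} = -1$)
$W{\left(Z,Y \right)} = Y + Z$
$B{\left(n,K \right)} = 3$ ($B{\left(n,K \right)} = -1 + 4 = 3$)
$a{\left(X \right)} = \frac{2}{3} + \frac{\left(3 + X\right)^{2}}{3}$
$\sqrt{106307 + a{\left(-517 \right)}} = \sqrt{106307 + \left(\frac{2}{3} + \frac{\left(3 - 517\right)^{2}}{3}\right)} = \sqrt{106307 + \left(\frac{2}{3} + \frac{\left(-514\right)^{2}}{3}\right)} = \sqrt{106307 + \left(\frac{2}{3} + \frac{1}{3} \cdot 264196\right)} = \sqrt{106307 + \left(\frac{2}{3} + \frac{264196}{3}\right)} = \sqrt{106307 + 88066} = \sqrt{194373} = 3 \sqrt{21597}$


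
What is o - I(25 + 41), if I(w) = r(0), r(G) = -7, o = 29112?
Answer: 29119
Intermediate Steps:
I(w) = -7
o - I(25 + 41) = 29112 - 1*(-7) = 29112 + 7 = 29119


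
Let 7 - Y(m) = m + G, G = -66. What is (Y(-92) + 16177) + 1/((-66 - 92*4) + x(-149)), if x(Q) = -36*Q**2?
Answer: 13068207139/799670 ≈ 16342.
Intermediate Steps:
Y(m) = 73 - m (Y(m) = 7 - (m - 66) = 7 - (-66 + m) = 7 + (66 - m) = 73 - m)
(Y(-92) + 16177) + 1/((-66 - 92*4) + x(-149)) = ((73 - 1*(-92)) + 16177) + 1/((-66 - 92*4) - 36*(-149)**2) = ((73 + 92) + 16177) + 1/((-66 - 368) - 36*22201) = (165 + 16177) + 1/(-434 - 799236) = 16342 + 1/(-799670) = 16342 - 1/799670 = 13068207139/799670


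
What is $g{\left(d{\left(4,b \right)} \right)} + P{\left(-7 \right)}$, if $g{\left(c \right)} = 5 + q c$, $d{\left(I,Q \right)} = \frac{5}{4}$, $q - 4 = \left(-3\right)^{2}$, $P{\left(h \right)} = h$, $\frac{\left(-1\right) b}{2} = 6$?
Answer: $\frac{57}{4} \approx 14.25$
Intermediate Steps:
$b = -12$ ($b = \left(-2\right) 6 = -12$)
$q = 13$ ($q = 4 + \left(-3\right)^{2} = 4 + 9 = 13$)
$d{\left(I,Q \right)} = \frac{5}{4}$ ($d{\left(I,Q \right)} = 5 \cdot \frac{1}{4} = \frac{5}{4}$)
$g{\left(c \right)} = 5 + 13 c$
$g{\left(d{\left(4,b \right)} \right)} + P{\left(-7 \right)} = \left(5 + 13 \cdot \frac{5}{4}\right) - 7 = \left(5 + \frac{65}{4}\right) - 7 = \frac{85}{4} - 7 = \frac{57}{4}$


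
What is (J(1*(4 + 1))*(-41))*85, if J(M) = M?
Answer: -17425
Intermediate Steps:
(J(1*(4 + 1))*(-41))*85 = ((1*(4 + 1))*(-41))*85 = ((1*5)*(-41))*85 = (5*(-41))*85 = -205*85 = -17425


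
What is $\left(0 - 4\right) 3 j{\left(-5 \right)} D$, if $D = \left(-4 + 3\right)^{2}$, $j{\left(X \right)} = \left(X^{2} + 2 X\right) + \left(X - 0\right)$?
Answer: $-120$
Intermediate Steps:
$j{\left(X \right)} = X^{2} + 3 X$ ($j{\left(X \right)} = \left(X^{2} + 2 X\right) + \left(X + 0\right) = \left(X^{2} + 2 X\right) + X = X^{2} + 3 X$)
$D = 1$ ($D = \left(-1\right)^{2} = 1$)
$\left(0 - 4\right) 3 j{\left(-5 \right)} D = \left(0 - 4\right) 3 \left(- 5 \left(3 - 5\right)\right) 1 = \left(-4\right) 3 \left(\left(-5\right) \left(-2\right)\right) 1 = \left(-12\right) 10 \cdot 1 = \left(-120\right) 1 = -120$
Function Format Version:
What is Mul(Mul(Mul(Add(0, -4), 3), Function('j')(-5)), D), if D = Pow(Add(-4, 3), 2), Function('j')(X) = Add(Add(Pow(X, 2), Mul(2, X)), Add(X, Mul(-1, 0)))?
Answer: -120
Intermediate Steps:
Function('j')(X) = Add(Pow(X, 2), Mul(3, X)) (Function('j')(X) = Add(Add(Pow(X, 2), Mul(2, X)), Add(X, 0)) = Add(Add(Pow(X, 2), Mul(2, X)), X) = Add(Pow(X, 2), Mul(3, X)))
D = 1 (D = Pow(-1, 2) = 1)
Mul(Mul(Mul(Add(0, -4), 3), Function('j')(-5)), D) = Mul(Mul(Mul(Add(0, -4), 3), Mul(-5, Add(3, -5))), 1) = Mul(Mul(Mul(-4, 3), Mul(-5, -2)), 1) = Mul(Mul(-12, 10), 1) = Mul(-120, 1) = -120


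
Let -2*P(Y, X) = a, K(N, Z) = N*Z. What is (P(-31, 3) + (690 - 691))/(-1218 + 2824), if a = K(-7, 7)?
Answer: 47/3212 ≈ 0.014633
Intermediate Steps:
a = -49 (a = -7*7 = -49)
P(Y, X) = 49/2 (P(Y, X) = -½*(-49) = 49/2)
(P(-31, 3) + (690 - 691))/(-1218 + 2824) = (49/2 + (690 - 691))/(-1218 + 2824) = (49/2 - 1)/1606 = (47/2)*(1/1606) = 47/3212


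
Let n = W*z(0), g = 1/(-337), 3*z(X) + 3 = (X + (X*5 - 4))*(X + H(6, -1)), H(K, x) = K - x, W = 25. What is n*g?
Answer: 775/1011 ≈ 0.76657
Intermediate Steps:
z(X) = -1 + (-4 + 6*X)*(7 + X)/3 (z(X) = -1 + ((X + (X*5 - 4))*(X + (6 - 1*(-1))))/3 = -1 + ((X + (5*X - 4))*(X + (6 + 1)))/3 = -1 + ((X + (-4 + 5*X))*(X + 7))/3 = -1 + ((-4 + 6*X)*(7 + X))/3 = -1 + (-4 + 6*X)*(7 + X)/3)
g = -1/337 ≈ -0.0029674
n = -775/3 (n = 25*(-31/3 + 2*0² + (38/3)*0) = 25*(-31/3 + 2*0 + 0) = 25*(-31/3 + 0 + 0) = 25*(-31/3) = -775/3 ≈ -258.33)
n*g = -775/3*(-1/337) = 775/1011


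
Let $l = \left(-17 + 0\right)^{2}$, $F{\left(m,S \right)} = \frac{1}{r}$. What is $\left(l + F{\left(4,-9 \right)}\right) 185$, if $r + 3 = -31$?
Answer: $\frac{1817625}{34} \approx 53460.0$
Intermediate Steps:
$r = -34$ ($r = -3 - 31 = -34$)
$F{\left(m,S \right)} = - \frac{1}{34}$ ($F{\left(m,S \right)} = \frac{1}{-34} = - \frac{1}{34}$)
$l = 289$ ($l = \left(-17\right)^{2} = 289$)
$\left(l + F{\left(4,-9 \right)}\right) 185 = \left(289 - \frac{1}{34}\right) 185 = \frac{9825}{34} \cdot 185 = \frac{1817625}{34}$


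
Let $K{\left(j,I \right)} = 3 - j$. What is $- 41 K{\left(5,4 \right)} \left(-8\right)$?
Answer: $-656$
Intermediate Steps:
$- 41 K{\left(5,4 \right)} \left(-8\right) = - 41 \left(3 - 5\right) \left(-8\right) = \left(-41\right) \left(-2\right) \left(-8\right) = 82 \left(-8\right) = -656$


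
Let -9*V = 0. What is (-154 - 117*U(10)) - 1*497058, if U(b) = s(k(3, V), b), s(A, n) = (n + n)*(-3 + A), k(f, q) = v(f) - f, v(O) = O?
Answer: -490192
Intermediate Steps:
V = 0 (V = -⅑*0 = 0)
k(f, q) = 0 (k(f, q) = f - f = 0)
s(A, n) = 2*n*(-3 + A) (s(A, n) = (2*n)*(-3 + A) = 2*n*(-3 + A))
U(b) = -6*b (U(b) = 2*b*(-3 + 0) = 2*b*(-3) = -6*b)
(-154 - 117*U(10)) - 1*497058 = (-154 - (-702)*10) - 1*497058 = (-154 - 117*(-60)) - 497058 = (-154 + 7020) - 497058 = 6866 - 497058 = -490192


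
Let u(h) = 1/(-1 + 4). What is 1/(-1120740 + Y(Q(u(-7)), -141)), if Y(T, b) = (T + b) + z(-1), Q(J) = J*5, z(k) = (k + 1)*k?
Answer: -3/3362638 ≈ -8.9216e-7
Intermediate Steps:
z(k) = k*(1 + k) (z(k) = (1 + k)*k = k*(1 + k))
u(h) = ⅓ (u(h) = 1/3 = ⅓)
Q(J) = 5*J
Y(T, b) = T + b (Y(T, b) = (T + b) - (1 - 1) = (T + b) - 1*0 = (T + b) + 0 = T + b)
1/(-1120740 + Y(Q(u(-7)), -141)) = 1/(-1120740 + (5*(⅓) - 141)) = 1/(-1120740 + (5/3 - 141)) = 1/(-1120740 - 418/3) = 1/(-3362638/3) = -3/3362638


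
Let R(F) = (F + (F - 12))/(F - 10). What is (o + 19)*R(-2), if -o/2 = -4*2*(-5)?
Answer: -244/3 ≈ -81.333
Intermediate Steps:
R(F) = (-12 + 2*F)/(-10 + F) (R(F) = (F + (-12 + F))/(-10 + F) = (-12 + 2*F)/(-10 + F))
o = -80 (o = -2*(-4*2)*(-5) = -(-16)*(-5) = -2*40 = -80)
(o + 19)*R(-2) = (-80 + 19)*(2*(-6 - 2)/(-10 - 2)) = -122*(-8)/(-12) = -122*(-1)*(-8)/12 = -61*4/3 = -244/3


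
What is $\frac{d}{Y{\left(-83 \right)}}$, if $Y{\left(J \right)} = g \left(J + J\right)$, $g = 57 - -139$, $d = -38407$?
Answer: $\frac{38407}{32536} \approx 1.1804$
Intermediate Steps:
$g = 196$ ($g = 57 + 139 = 196$)
$Y{\left(J \right)} = 392 J$ ($Y{\left(J \right)} = 196 \left(J + J\right) = 196 \cdot 2 J = 392 J$)
$\frac{d}{Y{\left(-83 \right)}} = - \frac{38407}{392 \left(-83\right)} = - \frac{38407}{-32536} = \left(-38407\right) \left(- \frac{1}{32536}\right) = \frac{38407}{32536}$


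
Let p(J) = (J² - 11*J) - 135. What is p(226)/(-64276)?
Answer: -48455/64276 ≈ -0.75386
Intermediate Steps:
p(J) = -135 + J² - 11*J
p(226)/(-64276) = (-135 + 226² - 11*226)/(-64276) = (-135 + 51076 - 2486)*(-1/64276) = 48455*(-1/64276) = -48455/64276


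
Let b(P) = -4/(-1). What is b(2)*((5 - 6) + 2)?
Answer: 4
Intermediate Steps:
b(P) = 4 (b(P) = -4*(-1) = 4)
b(2)*((5 - 6) + 2) = 4*((5 - 6) + 2) = 4*(-1 + 2) = 4*1 = 4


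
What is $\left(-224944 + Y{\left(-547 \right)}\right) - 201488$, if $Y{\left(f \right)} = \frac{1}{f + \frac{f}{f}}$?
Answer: $- \frac{232831873}{546} \approx -4.2643 \cdot 10^{5}$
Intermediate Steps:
$Y{\left(f \right)} = \frac{1}{1 + f}$ ($Y{\left(f \right)} = \frac{1}{f + 1} = \frac{1}{1 + f}$)
$\left(-224944 + Y{\left(-547 \right)}\right) - 201488 = \left(-224944 + \frac{1}{1 - 547}\right) - 201488 = \left(-224944 + \frac{1}{-546}\right) - 201488 = \left(-224944 - \frac{1}{546}\right) - 201488 = - \frac{122819425}{546} - 201488 = - \frac{232831873}{546}$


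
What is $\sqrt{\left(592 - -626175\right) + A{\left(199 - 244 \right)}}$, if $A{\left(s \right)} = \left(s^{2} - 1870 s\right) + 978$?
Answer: $8 \sqrt{11155} \approx 844.94$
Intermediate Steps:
$A{\left(s \right)} = 978 + s^{2} - 1870 s$
$\sqrt{\left(592 - -626175\right) + A{\left(199 - 244 \right)}} = \sqrt{\left(592 - -626175\right) + \left(978 + \left(199 - 244\right)^{2} - 1870 \left(199 - 244\right)\right)} = \sqrt{\left(592 + 626175\right) + \left(978 + \left(199 - 244\right)^{2} - 1870 \left(199 - 244\right)\right)} = \sqrt{626767 + \left(978 + \left(-45\right)^{2} - -84150\right)} = \sqrt{626767 + \left(978 + 2025 + 84150\right)} = \sqrt{626767 + 87153} = \sqrt{713920} = 8 \sqrt{11155}$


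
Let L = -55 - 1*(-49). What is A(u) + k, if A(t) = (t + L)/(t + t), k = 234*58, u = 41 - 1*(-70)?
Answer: 1004363/74 ≈ 13572.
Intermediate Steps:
L = -6 (L = -55 + 49 = -6)
u = 111 (u = 41 + 70 = 111)
k = 13572
A(t) = (-6 + t)/(2*t) (A(t) = (t - 6)/(t + t) = (-6 + t)/((2*t)) = (-6 + t)*(1/(2*t)) = (-6 + t)/(2*t))
A(u) + k = (1/2)*(-6 + 111)/111 + 13572 = (1/2)*(1/111)*105 + 13572 = 35/74 + 13572 = 1004363/74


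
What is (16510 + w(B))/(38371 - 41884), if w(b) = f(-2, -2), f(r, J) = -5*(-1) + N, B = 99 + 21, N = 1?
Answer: -16516/3513 ≈ -4.7014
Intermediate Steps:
B = 120
f(r, J) = 6 (f(r, J) = -5*(-1) + 1 = 5 + 1 = 6)
w(b) = 6
(16510 + w(B))/(38371 - 41884) = (16510 + 6)/(38371 - 41884) = 16516/(-3513) = 16516*(-1/3513) = -16516/3513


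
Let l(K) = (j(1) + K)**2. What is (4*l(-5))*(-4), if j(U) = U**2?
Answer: -256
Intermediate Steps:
l(K) = (1 + K)**2 (l(K) = (1**2 + K)**2 = (1 + K)**2)
(4*l(-5))*(-4) = (4*(1 - 5)**2)*(-4) = (4*(-4)**2)*(-4) = (4*16)*(-4) = 64*(-4) = -256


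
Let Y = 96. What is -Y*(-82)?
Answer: 7872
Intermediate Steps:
-Y*(-82) = -96*(-82) = -1*(-7872) = 7872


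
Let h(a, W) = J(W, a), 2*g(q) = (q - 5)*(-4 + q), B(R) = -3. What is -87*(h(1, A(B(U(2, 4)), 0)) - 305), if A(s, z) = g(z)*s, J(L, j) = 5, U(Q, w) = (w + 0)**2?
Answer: 26100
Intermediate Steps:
U(Q, w) = w**2
g(q) = (-5 + q)*(-4 + q)/2 (g(q) = ((q - 5)*(-4 + q))/2 = ((-5 + q)*(-4 + q))/2 = (-5 + q)*(-4 + q)/2)
A(s, z) = s*(10 + z**2/2 - 9*z/2) (A(s, z) = (10 + z**2/2 - 9*z/2)*s = s*(10 + z**2/2 - 9*z/2))
h(a, W) = 5
-87*(h(1, A(B(U(2, 4)), 0)) - 305) = -87*(5 - 305) = -87*(-300) = 26100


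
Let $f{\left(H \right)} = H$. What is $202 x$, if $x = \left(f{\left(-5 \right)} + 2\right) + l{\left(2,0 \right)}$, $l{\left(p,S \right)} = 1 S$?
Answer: $-606$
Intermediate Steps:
$l{\left(p,S \right)} = S$
$x = -3$ ($x = \left(-5 + 2\right) + 0 = -3 + 0 = -3$)
$202 x = 202 \left(-3\right) = -606$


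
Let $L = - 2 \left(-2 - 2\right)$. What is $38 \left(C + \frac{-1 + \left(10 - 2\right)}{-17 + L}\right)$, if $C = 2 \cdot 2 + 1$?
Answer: $\frac{1444}{9} \approx 160.44$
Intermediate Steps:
$L = 8$ ($L = \left(-2\right) \left(-4\right) = 8$)
$C = 5$ ($C = 4 + 1 = 5$)
$38 \left(C + \frac{-1 + \left(10 - 2\right)}{-17 + L}\right) = 38 \left(5 + \frac{-1 + \left(10 - 2\right)}{-17 + 8}\right) = 38 \left(5 + \frac{-1 + 8}{-9}\right) = 38 \left(5 + 7 \left(- \frac{1}{9}\right)\right) = 38 \left(5 - \frac{7}{9}\right) = 38 \cdot \frac{38}{9} = \frac{1444}{9}$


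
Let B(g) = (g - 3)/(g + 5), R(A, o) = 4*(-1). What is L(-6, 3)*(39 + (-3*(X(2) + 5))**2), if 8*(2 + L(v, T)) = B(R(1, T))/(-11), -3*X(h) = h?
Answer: -4394/11 ≈ -399.45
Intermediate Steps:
X(h) = -h/3
R(A, o) = -4
B(g) = (-3 + g)/(5 + g)
L(v, T) = -169/88 (L(v, T) = -2 + (((-3 - 4)/(5 - 4))/(-11))/8 = -2 + ((-7/1)*(-1/11))/8 = -2 + ((1*(-7))*(-1/11))/8 = -2 + (-7*(-1/11))/8 = -2 + (1/8)*(7/11) = -2 + 7/88 = -169/88)
L(-6, 3)*(39 + (-3*(X(2) + 5))**2) = -169*(39 + (-3*(-1/3*2 + 5))**2)/88 = -169*(39 + (-3*(-2/3 + 5))**2)/88 = -169*(39 + (-3*13/3)**2)/88 = -169*(39 + (-13)**2)/88 = -169*(39 + 169)/88 = -169/88*208 = -4394/11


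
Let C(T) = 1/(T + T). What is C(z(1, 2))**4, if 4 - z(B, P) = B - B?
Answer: 1/4096 ≈ 0.00024414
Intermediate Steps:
z(B, P) = 4 (z(B, P) = 4 - (B - B) = 4 - 1*0 = 4 + 0 = 4)
C(T) = 1/(2*T)
C(z(1, 2))**4 = ((1/2)/4)**4 = ((1/2)*(1/4))**4 = (1/8)**4 = 1/4096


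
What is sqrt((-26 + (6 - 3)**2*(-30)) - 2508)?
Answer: 2*I*sqrt(701) ≈ 52.953*I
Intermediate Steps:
sqrt((-26 + (6 - 3)**2*(-30)) - 2508) = sqrt((-26 + 3**2*(-30)) - 2508) = sqrt((-26 + 9*(-30)) - 2508) = sqrt((-26 - 270) - 2508) = sqrt(-296 - 2508) = sqrt(-2804) = 2*I*sqrt(701)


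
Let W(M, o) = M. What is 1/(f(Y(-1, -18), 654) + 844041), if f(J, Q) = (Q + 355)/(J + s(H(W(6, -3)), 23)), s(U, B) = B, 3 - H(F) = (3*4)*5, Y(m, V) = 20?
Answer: 43/36294772 ≈ 1.1847e-6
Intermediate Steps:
H(F) = -57 (H(F) = 3 - 3*4*5 = 3 - 12*5 = 3 - 1*60 = 3 - 60 = -57)
f(J, Q) = (355 + Q)/(23 + J) (f(J, Q) = (Q + 355)/(J + 23) = (355 + Q)/(23 + J))
1/(f(Y(-1, -18), 654) + 844041) = 1/((355 + 654)/(23 + 20) + 844041) = 1/(1009/43 + 844041) = 1/(36294772/43) = 43/36294772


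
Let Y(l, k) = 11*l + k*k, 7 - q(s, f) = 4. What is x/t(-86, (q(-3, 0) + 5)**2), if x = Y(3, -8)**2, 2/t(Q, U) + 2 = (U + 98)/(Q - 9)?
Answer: -1655984/95 ≈ -17431.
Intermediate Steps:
q(s, f) = 3 (q(s, f) = 7 - 1*4 = 7 - 4 = 3)
Y(l, k) = k**2 + 11*l (Y(l, k) = 11*l + k**2 = k**2 + 11*l)
t(Q, U) = 2/(-2 + (98 + U)/(-9 + Q)) (t(Q, U) = 2/(-2 + (U + 98)/(Q - 9)) = 2/(-2 + (98 + U)/(-9 + Q)))
x = 9409 (x = ((-8)**2 + 11*3)**2 = (64 + 33)**2 = 97**2 = 9409)
x/t(-86, (q(-3, 0) + 5)**2) = 9409/((2*(-9 - 86)/(116 + (3 + 5)**2 - 2*(-86)))) = 9409/((2*(-95)/(116 + 8**2 + 172))) = 9409/((2*(-95)/(116 + 64 + 172))) = 9409/((2*(-95)/352)) = 9409/((2*(1/352)*(-95))) = 9409/(-95/176) = 9409*(-176/95) = -1655984/95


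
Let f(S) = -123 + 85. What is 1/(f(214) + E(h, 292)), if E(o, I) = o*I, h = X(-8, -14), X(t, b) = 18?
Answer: 1/5218 ≈ 0.00019164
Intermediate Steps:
h = 18
E(o, I) = I*o
f(S) = -38
1/(f(214) + E(h, 292)) = 1/(-38 + 292*18) = 1/(-38 + 5256) = 1/5218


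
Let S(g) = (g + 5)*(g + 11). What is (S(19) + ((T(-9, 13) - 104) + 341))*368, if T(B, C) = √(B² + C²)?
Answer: 352176 + 1840*√10 ≈ 3.5799e+5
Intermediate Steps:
S(g) = (5 + g)*(11 + g)
(S(19) + ((T(-9, 13) - 104) + 341))*368 = ((55 + 19² + 16*19) + ((√((-9)² + 13²) - 104) + 341))*368 = ((55 + 361 + 304) + ((√(81 + 169) - 104) + 341))*368 = (720 + ((√250 - 104) + 341))*368 = (720 + ((5*√10 - 104) + 341))*368 = (720 + ((-104 + 5*√10) + 341))*368 = (720 + (237 + 5*√10))*368 = (957 + 5*√10)*368 = 352176 + 1840*√10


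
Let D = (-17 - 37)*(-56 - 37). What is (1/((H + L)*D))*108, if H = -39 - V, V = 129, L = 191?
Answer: 2/2139 ≈ 0.00093502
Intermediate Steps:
H = -168 (H = -39 - 1*129 = -39 - 129 = -168)
D = 5022 (D = -54*(-93) = 5022)
(1/((H + L)*D))*108 = (1/((-168 + 191)*5022))*108 = ((1/5022)/23)*108 = ((1/23)*(1/5022))*108 = (1/115506)*108 = 2/2139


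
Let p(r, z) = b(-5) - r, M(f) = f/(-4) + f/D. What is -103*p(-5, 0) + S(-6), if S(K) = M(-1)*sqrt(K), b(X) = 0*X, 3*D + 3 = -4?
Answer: -515 + 19*I*sqrt(6)/28 ≈ -515.0 + 1.6622*I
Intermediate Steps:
D = -7/3 (D = -1 + (1/3)*(-4) = -1 - 4/3 = -7/3 ≈ -2.3333)
M(f) = -19*f/28 (M(f) = f/(-4) + f/(-7/3) = f*(-1/4) + f*(-3/7) = -f/4 - 3*f/7 = -19*f/28)
b(X) = 0
S(K) = 19*sqrt(K)/28 (S(K) = (-19/28*(-1))*sqrt(K) = 19*sqrt(K)/28)
p(r, z) = -r (p(r, z) = 0 - r = -r)
-103*p(-5, 0) + S(-6) = -(-103)*(-5) + 19*sqrt(-6)/28 = -103*5 + 19*(I*sqrt(6))/28 = -515 + 19*I*sqrt(6)/28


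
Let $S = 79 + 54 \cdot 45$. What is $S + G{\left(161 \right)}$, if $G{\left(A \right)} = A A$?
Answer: $28430$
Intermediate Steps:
$S = 2509$ ($S = 79 + 2430 = 2509$)
$G{\left(A \right)} = A^{2}$
$S + G{\left(161 \right)} = 2509 + 161^{2} = 2509 + 25921 = 28430$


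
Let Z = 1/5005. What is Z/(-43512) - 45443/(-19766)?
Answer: 4948232819657/2152295625480 ≈ 2.2990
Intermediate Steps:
Z = 1/5005 ≈ 0.00019980
Z/(-43512) - 45443/(-19766) = (1/5005)/(-43512) - 45443/(-19766) = (1/5005)*(-1/43512) - 45443*(-1/19766) = -1/217777560 + 45443/19766 = 4948232819657/2152295625480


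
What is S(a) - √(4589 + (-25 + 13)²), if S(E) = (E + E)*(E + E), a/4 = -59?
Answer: 222784 - √4733 ≈ 2.2272e+5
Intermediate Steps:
a = -236 (a = 4*(-59) = -236)
S(E) = 4*E² (S(E) = (2*E)*(2*E) = 4*E²)
S(a) - √(4589 + (-25 + 13)²) = 4*(-236)² - √(4589 + (-25 + 13)²) = 4*55696 - √(4589 + (-12)²) = 222784 - √(4589 + 144) = 222784 - √4733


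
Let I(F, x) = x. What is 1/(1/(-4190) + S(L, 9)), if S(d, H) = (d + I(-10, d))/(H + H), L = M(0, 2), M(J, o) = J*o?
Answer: -4190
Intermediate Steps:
L = 0 (L = 0*2 = 0)
S(d, H) = d/H (S(d, H) = (d + d)/(H + H) = (2*d)/((2*H)) = (2*d)*(1/(2*H)) = d/H)
1/(1/(-4190) + S(L, 9)) = 1/(1/(-4190) + 0/9) = 1/(-1/4190 + 0*(1/9)) = 1/(-1/4190 + 0) = 1/(-1/4190) = -4190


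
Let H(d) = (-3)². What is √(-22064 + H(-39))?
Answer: I*√22055 ≈ 148.51*I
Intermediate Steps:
H(d) = 9
√(-22064 + H(-39)) = √(-22064 + 9) = √(-22055) = I*√22055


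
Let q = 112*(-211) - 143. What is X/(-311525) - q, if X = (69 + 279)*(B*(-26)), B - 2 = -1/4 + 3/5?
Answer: 37032640689/1557625 ≈ 23775.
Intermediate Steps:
B = 47/20 (B = 2 + (-1/4 + 3/5) = 2 + (-1*¼ + 3*(⅕)) = 2 + (-¼ + ⅗) = 2 + 7/20 = 47/20 ≈ 2.3500)
q = -23775 (q = -23632 - 143 = -23775)
X = -106314/5 (X = (69 + 279)*((47/20)*(-26)) = 348*(-611/10) = -106314/5 ≈ -21263.)
X/(-311525) - q = -106314/5/(-311525) - 1*(-23775) = -106314/5*(-1/311525) + 23775 = 106314/1557625 + 23775 = 37032640689/1557625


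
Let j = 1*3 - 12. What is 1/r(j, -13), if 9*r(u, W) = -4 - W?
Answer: 1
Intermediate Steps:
j = -9 (j = 3 - 12 = -9)
r(u, W) = -4/9 - W/9 (r(u, W) = (-4 - W)/9 = -4/9 - W/9)
1/r(j, -13) = 1/(-4/9 - ⅑*(-13)) = 1/(-4/9 + 13/9) = 1/1 = 1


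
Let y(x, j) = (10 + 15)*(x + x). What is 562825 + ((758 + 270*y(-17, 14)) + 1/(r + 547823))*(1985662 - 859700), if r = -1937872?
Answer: -358013009559547933/1390049 ≈ -2.5755e+11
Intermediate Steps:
y(x, j) = 50*x (y(x, j) = 25*(2*x) = 50*x)
562825 + ((758 + 270*y(-17, 14)) + 1/(r + 547823))*(1985662 - 859700) = 562825 + ((758 + 270*(50*(-17))) + 1/(-1937872 + 547823))*(1985662 - 859700) = 562825 + ((758 + 270*(-850)) + 1/(-1390049))*1125962 = 562825 + ((758 - 229500) - 1/1390049)*1125962 = 562825 + (-228742 - 1/1390049)*1125962 = 562825 - 317962588359/1390049*1125962 = 562825 - 358013791913876358/1390049 = -358013009559547933/1390049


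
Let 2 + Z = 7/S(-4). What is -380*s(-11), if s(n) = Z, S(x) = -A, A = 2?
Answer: 2090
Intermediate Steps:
S(x) = -2 (S(x) = -1*2 = -2)
Z = -11/2 (Z = -2 + 7/(-2) = -2 + 7*(-½) = -2 - 7/2 = -11/2 ≈ -5.5000)
s(n) = -11/2
-380*s(-11) = -380*(-11/2) = 2090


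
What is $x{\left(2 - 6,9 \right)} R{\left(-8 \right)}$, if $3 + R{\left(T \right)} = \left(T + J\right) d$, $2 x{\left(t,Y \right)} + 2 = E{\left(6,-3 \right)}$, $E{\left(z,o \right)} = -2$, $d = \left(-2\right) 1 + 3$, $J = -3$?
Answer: $28$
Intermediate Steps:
$d = 1$ ($d = -2 + 3 = 1$)
$x{\left(t,Y \right)} = -2$ ($x{\left(t,Y \right)} = -1 + \frac{1}{2} \left(-2\right) = -1 - 1 = -2$)
$R{\left(T \right)} = -6 + T$ ($R{\left(T \right)} = -3 + \left(T - 3\right) 1 = -3 + \left(-3 + T\right) 1 = -3 + \left(-3 + T\right) = -6 + T$)
$x{\left(2 - 6,9 \right)} R{\left(-8 \right)} = - 2 \left(-6 - 8\right) = \left(-2\right) \left(-14\right) = 28$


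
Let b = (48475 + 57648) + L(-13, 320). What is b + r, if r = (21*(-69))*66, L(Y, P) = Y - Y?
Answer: 10489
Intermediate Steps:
L(Y, P) = 0
r = -95634 (r = -1449*66 = -95634)
b = 106123 (b = (48475 + 57648) + 0 = 106123 + 0 = 106123)
b + r = 106123 - 95634 = 10489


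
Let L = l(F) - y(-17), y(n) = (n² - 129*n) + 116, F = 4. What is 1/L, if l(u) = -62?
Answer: -1/2660 ≈ -0.00037594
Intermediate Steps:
y(n) = 116 + n² - 129*n
L = -2660 (L = -62 - (116 + (-17)² - 129*(-17)) = -62 - (116 + 289 + 2193) = -62 - 1*2598 = -62 - 2598 = -2660)
1/L = 1/(-2660) = -1/2660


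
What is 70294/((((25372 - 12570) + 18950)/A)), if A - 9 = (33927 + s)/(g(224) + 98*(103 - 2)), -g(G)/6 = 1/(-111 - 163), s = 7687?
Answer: 89902907959/3075473772 ≈ 29.232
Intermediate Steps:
g(G) = 3/137 (g(G) = -6/(-111 - 163) = -6/(-274) = -6*(-1/274) = 3/137)
A = 17905379/1356029 (A = 9 + (33927 + 7687)/(3/137 + 98*(103 - 2)) = 9 + 41614/(3/137 + 98*101) = 9 + 41614/(3/137 + 9898) = 9 + 41614/(1356029/137) = 9 + 41614*(137/1356029) = 9 + 5701118/1356029 = 17905379/1356029 ≈ 13.204)
70294/((((25372 - 12570) + 18950)/A)) = 70294/((((25372 - 12570) + 18950)/(17905379/1356029))) = 70294/(((12802 + 18950)*(1356029/17905379))) = 70294/((31752*(1356029/17905379))) = 70294/(43056632808/17905379) = 70294*(17905379/43056632808) = 89902907959/3075473772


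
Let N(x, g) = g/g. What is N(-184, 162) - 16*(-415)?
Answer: 6641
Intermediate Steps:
N(x, g) = 1
N(-184, 162) - 16*(-415) = 1 - 16*(-415) = 1 + 6640 = 6641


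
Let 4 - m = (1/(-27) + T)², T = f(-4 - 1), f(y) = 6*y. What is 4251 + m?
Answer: 2444174/729 ≈ 3352.8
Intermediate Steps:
T = -30 (T = 6*(-4 - 1) = 6*(-5) = -30)
m = -654805/729 (m = 4 - (1/(-27) - 30)² = 4 - (-1/27 - 30)² = 4 - (-811/27)² = 4 - 1*657721/729 = 4 - 657721/729 = -654805/729 ≈ -898.22)
4251 + m = 4251 - 654805/729 = 2444174/729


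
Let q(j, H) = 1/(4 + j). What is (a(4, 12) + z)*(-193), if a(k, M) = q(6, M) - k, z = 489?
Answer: -936243/10 ≈ -93624.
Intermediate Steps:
a(k, M) = ⅒ - k (a(k, M) = 1/(4 + 6) - k = 1/10 - k = ⅒ - k)
(a(4, 12) + z)*(-193) = ((⅒ - 1*4) + 489)*(-193) = ((⅒ - 4) + 489)*(-193) = (-39/10 + 489)*(-193) = (4851/10)*(-193) = -936243/10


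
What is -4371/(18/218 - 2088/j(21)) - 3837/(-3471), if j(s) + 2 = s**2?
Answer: 80760121012/86250879 ≈ 936.34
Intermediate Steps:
j(s) = -2 + s**2
-4371/(18/218 - 2088/j(21)) - 3837/(-3471) = -4371/(18/218 - 2088/(-2 + 21**2)) - 3837/(-3471) = -4371/(18*(1/218) - 2088/(-2 + 441)) - 3837*(-1/3471) = -4371/(9/109 - 2088/439) + 1279/1157 = -4371/(-223641/47851) + 1279/1157 = -4371*(-47851/223641) + 1279/1157 = 69718907/74547 + 1279/1157 = 80760121012/86250879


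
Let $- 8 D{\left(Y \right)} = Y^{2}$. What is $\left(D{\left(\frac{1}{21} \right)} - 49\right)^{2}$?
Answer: $\frac{29885074129}{12446784} \approx 2401.0$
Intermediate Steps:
$D{\left(Y \right)} = - \frac{Y^{2}}{8}$
$\left(D{\left(\frac{1}{21} \right)} - 49\right)^{2} = \left(- \frac{\left(\frac{1}{21}\right)^{2}}{8} - 49\right)^{2} = \left(- \frac{1}{8 \cdot 441} - 49\right)^{2} = \left(\left(- \frac{1}{8}\right) \frac{1}{441} - 49\right)^{2} = \left(- \frac{1}{3528} - 49\right)^{2} = \left(- \frac{172873}{3528}\right)^{2} = \frac{29885074129}{12446784}$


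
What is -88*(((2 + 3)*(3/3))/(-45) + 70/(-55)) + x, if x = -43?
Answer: 709/9 ≈ 78.778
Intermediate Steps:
-88*(((2 + 3)*(3/3))/(-45) + 70/(-55)) + x = -88*(((2 + 3)*(3/3))/(-45) + 70/(-55)) - 43 = -88*((5*(3*(⅓)))*(-1/45) + 70*(-1/55)) - 43 = -88*((5*1)*(-1/45) - 14/11) - 43 = -88*(5*(-1/45) - 14/11) - 43 = -88*(-⅑ - 14/11) - 43 = -88*(-137/99) - 43 = 1096/9 - 43 = 709/9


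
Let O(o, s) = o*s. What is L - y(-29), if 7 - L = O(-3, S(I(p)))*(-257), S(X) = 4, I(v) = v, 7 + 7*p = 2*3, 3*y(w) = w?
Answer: -9202/3 ≈ -3067.3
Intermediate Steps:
y(w) = w/3
p = -1/7 (p = -1 + (2*3)/7 = -1 + (1/7)*6 = -1 + 6/7 = -1/7 ≈ -0.14286)
L = -3077 (L = 7 - (-3*4)*(-257) = 7 - (-12)*(-257) = 7 - 1*3084 = 7 - 3084 = -3077)
L - y(-29) = -3077 - (-29)/3 = -3077 - 1*(-29/3) = -3077 + 29/3 = -9202/3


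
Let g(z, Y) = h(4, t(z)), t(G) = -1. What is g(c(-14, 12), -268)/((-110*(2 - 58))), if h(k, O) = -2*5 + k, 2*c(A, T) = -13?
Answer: -3/3080 ≈ -0.00097403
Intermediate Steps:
c(A, T) = -13/2 (c(A, T) = (1/2)*(-13) = -13/2)
h(k, O) = -10 + k
g(z, Y) = -6 (g(z, Y) = -10 + 4 = -6)
g(c(-14, 12), -268)/((-110*(2 - 58))) = -6*(-1/(110*(2 - 58))) = -6/((-110*(-56))) = -6/6160 = -6*1/6160 = -3/3080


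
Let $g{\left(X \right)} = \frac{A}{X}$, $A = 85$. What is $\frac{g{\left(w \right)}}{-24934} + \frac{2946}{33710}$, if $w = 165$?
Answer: $\frac{1211730271}{13868664810} \approx 0.087372$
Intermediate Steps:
$g{\left(X \right)} = \frac{85}{X}$
$\frac{g{\left(w \right)}}{-24934} + \frac{2946}{33710} = \frac{85 \cdot \frac{1}{165}}{-24934} + \frac{2946}{33710} = 85 \cdot \frac{1}{165} \left(- \frac{1}{24934}\right) + 2946 \cdot \frac{1}{33710} = \frac{17}{33} \left(- \frac{1}{24934}\right) + \frac{1473}{16855} = - \frac{17}{822822} + \frac{1473}{16855} = \frac{1211730271}{13868664810}$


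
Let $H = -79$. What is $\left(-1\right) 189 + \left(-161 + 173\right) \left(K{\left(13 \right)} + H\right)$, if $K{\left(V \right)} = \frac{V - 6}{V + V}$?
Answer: $- \frac{14739}{13} \approx -1133.8$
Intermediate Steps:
$K{\left(V \right)} = \frac{-6 + V}{2 V}$
$\left(-1\right) 189 + \left(-161 + 173\right) \left(K{\left(13 \right)} + H\right) = \left(-1\right) 189 + \left(-161 + 173\right) \left(\frac{-6 + 13}{2 \cdot 13} - 79\right) = -189 + 12 \left(\frac{1}{2} \cdot \frac{1}{13} \cdot 7 - 79\right) = -189 + 12 \left(\frac{7}{26} - 79\right) = -189 + 12 \left(- \frac{2047}{26}\right) = -189 - \frac{12282}{13} = - \frac{14739}{13}$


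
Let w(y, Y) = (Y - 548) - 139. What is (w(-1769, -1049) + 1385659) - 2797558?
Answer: -1413635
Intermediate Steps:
w(y, Y) = -687 + Y (w(y, Y) = (-548 + Y) - 139 = -687 + Y)
(w(-1769, -1049) + 1385659) - 2797558 = ((-687 - 1049) + 1385659) - 2797558 = (-1736 + 1385659) - 2797558 = 1383923 - 2797558 = -1413635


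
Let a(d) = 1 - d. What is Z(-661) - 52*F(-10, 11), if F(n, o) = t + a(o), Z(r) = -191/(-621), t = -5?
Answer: 484571/621 ≈ 780.31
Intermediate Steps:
Z(r) = 191/621 (Z(r) = -191*(-1/621) = 191/621)
F(n, o) = -4 - o (F(n, o) = -5 + (1 - o) = -4 - o)
Z(-661) - 52*F(-10, 11) = 191/621 - 52*(-4 - 1*11) = 191/621 - 52*(-4 - 11) = 191/621 - 52*(-15) = 191/621 - 1*(-780) = 191/621 + 780 = 484571/621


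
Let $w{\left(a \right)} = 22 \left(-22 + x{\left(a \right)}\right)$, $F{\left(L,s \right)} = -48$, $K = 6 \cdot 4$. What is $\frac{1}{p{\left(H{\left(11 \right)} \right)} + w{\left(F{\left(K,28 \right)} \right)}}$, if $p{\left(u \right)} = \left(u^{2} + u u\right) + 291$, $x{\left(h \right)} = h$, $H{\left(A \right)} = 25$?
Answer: $1$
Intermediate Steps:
$K = 24$
$w{\left(a \right)} = -484 + 22 a$ ($w{\left(a \right)} = 22 \left(-22 + a\right) = -484 + 22 a$)
$p{\left(u \right)} = 291 + 2 u^{2}$ ($p{\left(u \right)} = \left(u^{2} + u^{2}\right) + 291 = 2 u^{2} + 291 = 291 + 2 u^{2}$)
$\frac{1}{p{\left(H{\left(11 \right)} \right)} + w{\left(F{\left(K,28 \right)} \right)}} = \frac{1}{\left(291 + 2 \cdot 25^{2}\right) + \left(-484 + 22 \left(-48\right)\right)} = \frac{1}{\left(291 + 2 \cdot 625\right) - 1540} = \frac{1}{\left(291 + 1250\right) - 1540} = \frac{1}{1541 - 1540} = 1^{-1} = 1$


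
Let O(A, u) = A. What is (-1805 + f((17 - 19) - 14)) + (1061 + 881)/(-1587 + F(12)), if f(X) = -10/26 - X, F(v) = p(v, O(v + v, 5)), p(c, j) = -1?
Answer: -18482651/10322 ≈ -1790.6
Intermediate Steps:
F(v) = -1
f(X) = -5/13 - X (f(X) = -10*1/26 - X = -5/13 - X)
(-1805 + f((17 - 19) - 14)) + (1061 + 881)/(-1587 + F(12)) = (-1805 + (-5/13 - ((17 - 19) - 14))) + (1061 + 881)/(-1587 - 1) = (-1805 + (-5/13 - (-2 - 14))) + 1942/(-1588) = (-1805 + (-5/13 - 1*(-16))) + 1942*(-1/1588) = (-1805 + (-5/13 + 16)) - 971/794 = (-1805 + 203/13) - 971/794 = -23262/13 - 971/794 = -18482651/10322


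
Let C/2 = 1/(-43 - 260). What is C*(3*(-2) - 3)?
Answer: 6/101 ≈ 0.059406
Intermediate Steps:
C = -2/303 (C = 2/(-43 - 260) = 2/(-303) = 2*(-1/303) = -2/303 ≈ -0.0066007)
C*(3*(-2) - 3) = -2*(3*(-2) - 3)/303 = -2*(-6 - 3)/303 = -2/303*(-9) = 6/101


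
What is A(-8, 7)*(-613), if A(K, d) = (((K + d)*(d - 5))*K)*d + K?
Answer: -63752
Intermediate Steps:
A(K, d) = K + K*d*(-5 + d)*(K + d) (A(K, d) = (((K + d)*(-5 + d))*K)*d + K = (((-5 + d)*(K + d))*K)*d + K = (K*(-5 + d)*(K + d))*d + K = K*d*(-5 + d)*(K + d) + K = K + K*d*(-5 + d)*(K + d))
A(-8, 7)*(-613) = -8*(1 + 7³ - 5*7² - 8*7² - 5*(-8)*7)*(-613) = -8*(1 + 343 - 5*49 - 8*49 + 280)*(-613) = -8*(1 + 343 - 245 - 392 + 280)*(-613) = -8*(-13)*(-613) = 104*(-613) = -63752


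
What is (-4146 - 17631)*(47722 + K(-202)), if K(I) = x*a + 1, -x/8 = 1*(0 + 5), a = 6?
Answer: -1034037291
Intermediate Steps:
x = -40 (x = -8*(0 + 5) = -8*5 = -40)
K(I) = -239 (K(I) = -40*6 + 1 = -240 + 1 = -239)
(-4146 - 17631)*(47722 + K(-202)) = (-4146 - 17631)*(47722 - 239) = -21777*47483 = -1034037291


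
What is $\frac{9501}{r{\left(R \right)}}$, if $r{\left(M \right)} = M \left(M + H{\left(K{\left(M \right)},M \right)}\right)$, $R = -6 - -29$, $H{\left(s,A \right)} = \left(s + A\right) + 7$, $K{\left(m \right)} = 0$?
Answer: $\frac{9501}{1219} \approx 7.7941$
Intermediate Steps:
$H{\left(s,A \right)} = 7 + A + s$ ($H{\left(s,A \right)} = \left(A + s\right) + 7 = 7 + A + s$)
$R = 23$ ($R = -6 + 29 = 23$)
$r{\left(M \right)} = M \left(7 + 2 M\right)$ ($r{\left(M \right)} = M \left(M + \left(7 + M + 0\right)\right) = M \left(M + \left(7 + M\right)\right) = M \left(7 + 2 M\right)$)
$\frac{9501}{r{\left(R \right)}} = \frac{9501}{23 \left(7 + 2 \cdot 23\right)} = \frac{9501}{23 \left(7 + 46\right)} = \frac{9501}{23 \cdot 53} = \frac{9501}{1219}$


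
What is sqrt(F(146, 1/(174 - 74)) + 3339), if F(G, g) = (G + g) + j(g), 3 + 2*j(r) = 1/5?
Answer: sqrt(348361)/10 ≈ 59.022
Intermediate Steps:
j(r) = -7/5 (j(r) = -3/2 + (1/2)/5 = -3/2 + (1/2)*(1/5) = -3/2 + 1/10 = -7/5)
F(G, g) = -7/5 + G + g (F(G, g) = (G + g) - 7/5 = -7/5 + G + g)
sqrt(F(146, 1/(174 - 74)) + 3339) = sqrt((-7/5 + 146 + 1/(174 - 74)) + 3339) = sqrt((-7/5 + 146 + 1/100) + 3339) = sqrt(14461/100 + 3339) = sqrt(348361/100) = sqrt(348361)/10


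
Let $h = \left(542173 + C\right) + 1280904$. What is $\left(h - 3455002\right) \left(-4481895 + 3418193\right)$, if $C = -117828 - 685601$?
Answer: $2590490920508$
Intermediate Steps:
$C = -803429$
$h = 1019648$ ($h = \left(542173 - 803429\right) + 1280904 = -261256 + 1280904 = 1019648$)
$\left(h - 3455002\right) \left(-4481895 + 3418193\right) = \left(1019648 - 3455002\right) \left(-4481895 + 3418193\right) = \left(-2435354\right) \left(-1063702\right) = 2590490920508$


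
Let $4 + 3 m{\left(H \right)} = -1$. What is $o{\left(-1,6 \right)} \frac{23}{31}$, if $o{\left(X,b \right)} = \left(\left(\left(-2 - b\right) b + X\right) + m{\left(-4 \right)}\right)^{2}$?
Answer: $\frac{531392}{279} \approx 1904.6$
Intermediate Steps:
$m{\left(H \right)} = - \frac{5}{3}$ ($m{\left(H \right)} = - \frac{4}{3} + \frac{1}{3} \left(-1\right) = - \frac{4}{3} - \frac{1}{3} = - \frac{5}{3}$)
$o{\left(X,b \right)} = \left(- \frac{5}{3} + X + b \left(-2 - b\right)\right)^{2}$ ($o{\left(X,b \right)} = \left(\left(\left(-2 - b\right) b + X\right) - \frac{5}{3}\right)^{2} = \left(\left(b \left(-2 - b\right) + X\right) - \frac{5}{3}\right)^{2} = \left(\left(X + b \left(-2 - b\right)\right) - \frac{5}{3}\right)^{2} = \left(- \frac{5}{3} + X + b \left(-2 - b\right)\right)^{2}$)
$o{\left(-1,6 \right)} \frac{23}{31} = \frac{\left(5 - -3 + 3 \cdot 6^{2} + 6 \cdot 6\right)^{2}}{9} \cdot \frac{23}{31} = \frac{\left(5 + 3 + 3 \cdot 36 + 36\right)^{2}}{9} \cdot 23 \cdot \frac{1}{31} = \frac{\left(5 + 3 + 108 + 36\right)^{2}}{9} \cdot \frac{23}{31} = \frac{152^{2}}{9} \cdot \frac{23}{31} = \frac{1}{9} \cdot 23104 \cdot \frac{23}{31} = \frac{23104}{9} \cdot \frac{23}{31} = \frac{531392}{279}$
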